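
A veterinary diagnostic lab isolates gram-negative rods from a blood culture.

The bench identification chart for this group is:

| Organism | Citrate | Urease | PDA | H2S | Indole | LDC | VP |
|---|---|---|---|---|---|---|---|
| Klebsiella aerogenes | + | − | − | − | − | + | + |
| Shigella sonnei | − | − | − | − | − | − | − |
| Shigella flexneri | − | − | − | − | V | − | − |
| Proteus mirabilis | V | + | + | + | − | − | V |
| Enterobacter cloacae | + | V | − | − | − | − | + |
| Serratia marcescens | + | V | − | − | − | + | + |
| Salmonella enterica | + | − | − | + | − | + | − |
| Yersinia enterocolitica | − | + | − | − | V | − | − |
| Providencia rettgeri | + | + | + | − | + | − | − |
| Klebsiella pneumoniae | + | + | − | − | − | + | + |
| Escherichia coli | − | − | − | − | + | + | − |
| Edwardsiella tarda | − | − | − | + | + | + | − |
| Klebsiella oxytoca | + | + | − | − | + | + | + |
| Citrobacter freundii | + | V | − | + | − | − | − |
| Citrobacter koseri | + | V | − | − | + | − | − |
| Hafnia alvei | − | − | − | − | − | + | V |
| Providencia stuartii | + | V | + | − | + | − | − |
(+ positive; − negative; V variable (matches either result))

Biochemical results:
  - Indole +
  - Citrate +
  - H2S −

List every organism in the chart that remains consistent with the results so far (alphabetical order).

Citrobacter koseri, Klebsiella oxytoca, Providencia rettgeri, Providencia stuartii

Citrate +: excludes 6 organisms — 11 left.
H2S −: excludes Proteus mirabilis, Salmonella enterica, Citrobacter freundii — 8 left.
Indole +: excludes Klebsiella aerogenes, Enterobacter cloacae, Serratia marcescens, Klebsiella pneumoniae — 4 left.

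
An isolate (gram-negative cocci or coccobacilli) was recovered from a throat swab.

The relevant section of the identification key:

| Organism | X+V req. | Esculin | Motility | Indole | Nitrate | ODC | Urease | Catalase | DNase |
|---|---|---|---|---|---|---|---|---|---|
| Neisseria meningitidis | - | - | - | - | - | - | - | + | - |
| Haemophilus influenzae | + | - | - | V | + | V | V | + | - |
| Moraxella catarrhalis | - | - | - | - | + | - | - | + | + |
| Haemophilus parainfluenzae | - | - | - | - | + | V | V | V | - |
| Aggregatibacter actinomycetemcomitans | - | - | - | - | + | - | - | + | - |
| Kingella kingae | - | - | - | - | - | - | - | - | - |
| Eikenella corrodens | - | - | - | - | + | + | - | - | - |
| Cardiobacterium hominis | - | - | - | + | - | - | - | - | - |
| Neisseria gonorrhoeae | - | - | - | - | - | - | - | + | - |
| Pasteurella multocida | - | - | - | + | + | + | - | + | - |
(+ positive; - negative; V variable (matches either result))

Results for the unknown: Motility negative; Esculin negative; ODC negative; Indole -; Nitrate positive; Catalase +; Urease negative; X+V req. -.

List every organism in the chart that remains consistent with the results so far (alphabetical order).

Aggregatibacter actinomycetemcomitans, Haemophilus parainfluenzae, Moraxella catarrhalis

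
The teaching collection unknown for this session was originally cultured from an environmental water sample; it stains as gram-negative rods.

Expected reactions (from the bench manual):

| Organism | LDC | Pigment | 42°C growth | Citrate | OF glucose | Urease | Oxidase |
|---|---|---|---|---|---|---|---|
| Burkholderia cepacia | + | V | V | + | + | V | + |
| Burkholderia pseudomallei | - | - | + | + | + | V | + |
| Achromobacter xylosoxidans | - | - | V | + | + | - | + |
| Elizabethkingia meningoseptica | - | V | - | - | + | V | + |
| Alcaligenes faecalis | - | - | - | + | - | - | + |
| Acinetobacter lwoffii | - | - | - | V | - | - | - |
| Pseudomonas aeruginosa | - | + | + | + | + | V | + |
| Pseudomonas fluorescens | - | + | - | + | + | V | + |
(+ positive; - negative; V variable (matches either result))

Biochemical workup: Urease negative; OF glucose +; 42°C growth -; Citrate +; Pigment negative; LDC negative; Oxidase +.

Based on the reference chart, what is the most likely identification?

Oxidase +: excludes Acinetobacter lwoffii — 7 left.
Pigment -: excludes Pseudomonas aeruginosa, Pseudomonas fluorescens — 5 left.
Citrate +: excludes Elizabethkingia meningoseptica — 4 left.
Urease -: all 4 remaining candidates are consistent.
LDC -: excludes Burkholderia cepacia — 3 left.
OF glucose +: excludes Alcaligenes faecalis — 2 left.
42°C growth -: excludes Burkholderia pseudomallei — 1 left.

Achromobacter xylosoxidans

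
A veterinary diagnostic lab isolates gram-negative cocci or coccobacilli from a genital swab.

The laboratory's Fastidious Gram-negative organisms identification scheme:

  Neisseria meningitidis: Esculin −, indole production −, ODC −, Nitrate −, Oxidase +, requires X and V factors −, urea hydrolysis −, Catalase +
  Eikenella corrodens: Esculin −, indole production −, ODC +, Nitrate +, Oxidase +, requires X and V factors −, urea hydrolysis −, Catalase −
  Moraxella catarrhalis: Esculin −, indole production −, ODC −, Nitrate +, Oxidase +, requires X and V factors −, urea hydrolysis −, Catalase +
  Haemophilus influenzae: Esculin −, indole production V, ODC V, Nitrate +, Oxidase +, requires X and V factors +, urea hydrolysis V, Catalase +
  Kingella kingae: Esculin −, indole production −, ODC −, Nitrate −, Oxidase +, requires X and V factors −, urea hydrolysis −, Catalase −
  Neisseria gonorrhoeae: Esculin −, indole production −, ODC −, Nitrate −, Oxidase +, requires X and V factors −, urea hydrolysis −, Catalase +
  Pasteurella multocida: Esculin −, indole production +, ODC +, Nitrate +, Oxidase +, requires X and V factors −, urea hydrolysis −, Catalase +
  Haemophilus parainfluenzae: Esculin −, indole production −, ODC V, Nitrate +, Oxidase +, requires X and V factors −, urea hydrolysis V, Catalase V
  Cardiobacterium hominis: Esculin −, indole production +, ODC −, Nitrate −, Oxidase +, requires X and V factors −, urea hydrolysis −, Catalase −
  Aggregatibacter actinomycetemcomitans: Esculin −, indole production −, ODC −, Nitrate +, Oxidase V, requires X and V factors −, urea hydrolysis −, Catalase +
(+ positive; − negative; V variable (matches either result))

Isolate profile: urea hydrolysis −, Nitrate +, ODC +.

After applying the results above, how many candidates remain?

4

ODC +: excludes 6 organisms — 4 left.
Nitrate +: all 4 remaining candidates are consistent.
urea hydrolysis −: all 4 remaining candidates are consistent.
Still consistent: Eikenella corrodens, Haemophilus influenzae, Haemophilus parainfluenzae, Pasteurella multocida.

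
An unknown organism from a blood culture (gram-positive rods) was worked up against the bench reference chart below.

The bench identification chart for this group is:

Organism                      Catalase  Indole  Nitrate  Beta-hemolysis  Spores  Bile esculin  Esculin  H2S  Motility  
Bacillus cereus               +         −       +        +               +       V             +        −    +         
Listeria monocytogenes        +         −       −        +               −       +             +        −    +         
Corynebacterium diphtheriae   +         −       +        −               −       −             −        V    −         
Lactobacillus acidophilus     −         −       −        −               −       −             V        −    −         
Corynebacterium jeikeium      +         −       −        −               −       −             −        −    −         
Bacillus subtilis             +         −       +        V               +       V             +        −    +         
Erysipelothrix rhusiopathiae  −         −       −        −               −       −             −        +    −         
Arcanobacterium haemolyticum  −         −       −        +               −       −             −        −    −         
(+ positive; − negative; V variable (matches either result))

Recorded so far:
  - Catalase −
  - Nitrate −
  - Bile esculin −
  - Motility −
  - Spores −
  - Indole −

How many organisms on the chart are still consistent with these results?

3

Spores −: excludes Bacillus cereus, Bacillus subtilis — 6 left.
Nitrate −: excludes Corynebacterium diphtheriae — 5 left.
Indole −: all 5 remaining candidates are consistent.
Motility −: excludes Listeria monocytogenes — 4 left.
Bile esculin −: all 4 remaining candidates are consistent.
Catalase −: excludes Corynebacterium jeikeium — 3 left.
Still consistent: Arcanobacterium haemolyticum, Erysipelothrix rhusiopathiae, Lactobacillus acidophilus.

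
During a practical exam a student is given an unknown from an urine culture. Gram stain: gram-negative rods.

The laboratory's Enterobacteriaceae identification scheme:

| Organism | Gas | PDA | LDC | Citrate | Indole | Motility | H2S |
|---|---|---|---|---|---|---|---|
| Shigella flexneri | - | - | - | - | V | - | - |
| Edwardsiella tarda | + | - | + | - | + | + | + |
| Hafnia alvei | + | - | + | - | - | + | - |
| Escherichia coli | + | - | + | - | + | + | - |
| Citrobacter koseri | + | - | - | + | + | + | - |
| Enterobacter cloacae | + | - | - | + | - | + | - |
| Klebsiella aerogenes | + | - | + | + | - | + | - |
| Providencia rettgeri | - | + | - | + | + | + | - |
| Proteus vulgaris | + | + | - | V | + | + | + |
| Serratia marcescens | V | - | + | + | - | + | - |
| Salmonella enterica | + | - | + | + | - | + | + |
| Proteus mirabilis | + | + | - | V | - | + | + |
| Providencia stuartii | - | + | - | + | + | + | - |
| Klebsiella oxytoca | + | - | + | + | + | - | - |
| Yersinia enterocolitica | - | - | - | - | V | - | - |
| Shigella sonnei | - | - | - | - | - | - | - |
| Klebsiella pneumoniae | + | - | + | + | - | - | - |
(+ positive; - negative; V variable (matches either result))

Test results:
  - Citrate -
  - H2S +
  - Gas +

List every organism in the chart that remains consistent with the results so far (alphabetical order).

Edwardsiella tarda, Proteus mirabilis, Proteus vulgaris

Citrate -: excludes 9 organisms — 8 left.
Gas +: excludes Shigella flexneri, Yersinia enterocolitica, Shigella sonnei — 5 left.
H2S +: excludes Hafnia alvei, Escherichia coli — 3 left.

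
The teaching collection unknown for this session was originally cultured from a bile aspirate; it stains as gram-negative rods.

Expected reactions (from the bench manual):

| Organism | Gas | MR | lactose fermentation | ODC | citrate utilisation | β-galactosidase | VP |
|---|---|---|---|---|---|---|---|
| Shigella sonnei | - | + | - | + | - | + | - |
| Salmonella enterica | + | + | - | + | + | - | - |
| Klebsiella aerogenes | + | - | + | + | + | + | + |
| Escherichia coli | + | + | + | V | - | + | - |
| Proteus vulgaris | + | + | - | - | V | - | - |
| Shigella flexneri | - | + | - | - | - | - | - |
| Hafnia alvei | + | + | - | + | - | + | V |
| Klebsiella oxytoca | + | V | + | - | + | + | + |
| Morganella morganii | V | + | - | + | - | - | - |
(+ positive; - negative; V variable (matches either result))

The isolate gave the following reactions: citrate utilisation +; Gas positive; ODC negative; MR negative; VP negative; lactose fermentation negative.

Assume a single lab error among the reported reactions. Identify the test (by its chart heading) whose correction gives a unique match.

As reported, no row in the chart matches all 6 reactions.
Reversing MR (to +) → unique match: Proteus vulgaris.
Reversing ODC → still no organism matches.
Reversing citrate utilisation → still no organism matches.
Reversing lactose fermentation → still no organism matches.
Reversing VP → still no organism matches.
Reversing Gas → still no organism matches.

MR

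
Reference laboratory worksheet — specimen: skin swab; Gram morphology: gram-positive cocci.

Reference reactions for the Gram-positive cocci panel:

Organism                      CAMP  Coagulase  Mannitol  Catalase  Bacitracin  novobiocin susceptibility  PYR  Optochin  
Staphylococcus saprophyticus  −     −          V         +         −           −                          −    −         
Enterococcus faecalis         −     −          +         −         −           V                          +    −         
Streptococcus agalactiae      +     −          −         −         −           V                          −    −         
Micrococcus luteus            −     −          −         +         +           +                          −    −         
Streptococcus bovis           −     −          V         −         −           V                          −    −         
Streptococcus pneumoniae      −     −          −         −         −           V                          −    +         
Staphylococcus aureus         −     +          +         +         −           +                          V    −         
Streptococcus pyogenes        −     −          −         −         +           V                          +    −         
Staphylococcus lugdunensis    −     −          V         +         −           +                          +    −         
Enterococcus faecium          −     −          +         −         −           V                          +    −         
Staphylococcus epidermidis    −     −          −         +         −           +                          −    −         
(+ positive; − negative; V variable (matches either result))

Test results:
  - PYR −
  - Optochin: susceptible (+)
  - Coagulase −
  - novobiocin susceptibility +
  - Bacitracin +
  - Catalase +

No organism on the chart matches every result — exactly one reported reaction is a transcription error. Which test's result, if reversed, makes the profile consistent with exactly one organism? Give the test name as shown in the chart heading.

Optochin

As reported, no row in the chart matches all 6 reactions.
Reversing PYR → still no organism matches.
Reversing Bacitracin → still no organism matches.
Reversing Catalase → still no organism matches.
Reversing novobiocin susceptibility → still no organism matches.
Reversing Coagulase → still no organism matches.
Reversing Optochin (to −) → unique match: Micrococcus luteus.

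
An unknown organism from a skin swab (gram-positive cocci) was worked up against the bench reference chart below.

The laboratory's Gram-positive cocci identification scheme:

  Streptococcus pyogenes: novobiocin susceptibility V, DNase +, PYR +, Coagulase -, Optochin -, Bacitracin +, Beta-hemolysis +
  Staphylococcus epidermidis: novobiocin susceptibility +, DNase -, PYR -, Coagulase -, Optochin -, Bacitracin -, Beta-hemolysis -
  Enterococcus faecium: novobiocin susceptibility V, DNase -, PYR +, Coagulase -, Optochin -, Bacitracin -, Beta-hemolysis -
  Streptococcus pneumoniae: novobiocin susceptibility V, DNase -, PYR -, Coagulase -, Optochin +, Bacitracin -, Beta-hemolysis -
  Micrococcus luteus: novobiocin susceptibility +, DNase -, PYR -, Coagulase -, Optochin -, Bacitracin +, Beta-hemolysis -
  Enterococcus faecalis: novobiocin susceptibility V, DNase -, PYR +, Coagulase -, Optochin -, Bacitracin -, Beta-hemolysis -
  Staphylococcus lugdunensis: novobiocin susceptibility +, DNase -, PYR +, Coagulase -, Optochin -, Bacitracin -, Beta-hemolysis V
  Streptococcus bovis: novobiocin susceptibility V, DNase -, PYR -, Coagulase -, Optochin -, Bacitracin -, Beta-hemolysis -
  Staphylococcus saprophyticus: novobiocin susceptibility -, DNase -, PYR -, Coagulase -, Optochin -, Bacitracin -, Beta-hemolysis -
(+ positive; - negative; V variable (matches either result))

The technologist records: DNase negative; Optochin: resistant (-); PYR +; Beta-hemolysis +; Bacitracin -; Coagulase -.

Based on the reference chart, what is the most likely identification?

Optochin -: excludes Streptococcus pneumoniae — 8 left.
DNase -: excludes Streptococcus pyogenes — 7 left.
Bacitracin -: excludes Micrococcus luteus — 6 left.
Coagulase -: all 6 remaining candidates are consistent.
Beta-hemolysis +: excludes 5 organisms — 1 left.
PYR +: the one remaining candidate is consistent.

Staphylococcus lugdunensis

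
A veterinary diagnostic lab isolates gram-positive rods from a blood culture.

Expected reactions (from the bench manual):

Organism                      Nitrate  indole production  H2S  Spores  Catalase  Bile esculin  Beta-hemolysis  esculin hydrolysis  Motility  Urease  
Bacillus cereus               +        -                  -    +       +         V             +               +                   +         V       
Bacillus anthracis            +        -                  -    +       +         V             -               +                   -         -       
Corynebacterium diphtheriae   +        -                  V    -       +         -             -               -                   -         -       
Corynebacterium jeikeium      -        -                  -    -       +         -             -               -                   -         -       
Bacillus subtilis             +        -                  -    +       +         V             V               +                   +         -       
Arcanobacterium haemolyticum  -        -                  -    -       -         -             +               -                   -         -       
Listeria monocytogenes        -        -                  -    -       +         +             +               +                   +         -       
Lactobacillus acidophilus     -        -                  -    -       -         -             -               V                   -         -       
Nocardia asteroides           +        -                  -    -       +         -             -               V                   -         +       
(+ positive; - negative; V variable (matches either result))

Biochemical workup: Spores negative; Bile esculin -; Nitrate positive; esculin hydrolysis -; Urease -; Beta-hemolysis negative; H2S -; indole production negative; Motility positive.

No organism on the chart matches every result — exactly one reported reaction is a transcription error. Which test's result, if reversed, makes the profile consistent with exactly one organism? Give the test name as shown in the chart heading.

As reported, no row in the chart matches all 9 reactions.
Reversing indole production → still no organism matches.
Reversing Beta-hemolysis → still no organism matches.
Reversing esculin hydrolysis → still no organism matches.
Reversing H2S → still no organism matches.
Reversing Motility (to -) → unique match: Corynebacterium diphtheriae.
Reversing Bile esculin → still no organism matches.
Reversing Spores → still no organism matches.
Reversing Urease → still no organism matches.
Reversing Nitrate → still no organism matches.

Motility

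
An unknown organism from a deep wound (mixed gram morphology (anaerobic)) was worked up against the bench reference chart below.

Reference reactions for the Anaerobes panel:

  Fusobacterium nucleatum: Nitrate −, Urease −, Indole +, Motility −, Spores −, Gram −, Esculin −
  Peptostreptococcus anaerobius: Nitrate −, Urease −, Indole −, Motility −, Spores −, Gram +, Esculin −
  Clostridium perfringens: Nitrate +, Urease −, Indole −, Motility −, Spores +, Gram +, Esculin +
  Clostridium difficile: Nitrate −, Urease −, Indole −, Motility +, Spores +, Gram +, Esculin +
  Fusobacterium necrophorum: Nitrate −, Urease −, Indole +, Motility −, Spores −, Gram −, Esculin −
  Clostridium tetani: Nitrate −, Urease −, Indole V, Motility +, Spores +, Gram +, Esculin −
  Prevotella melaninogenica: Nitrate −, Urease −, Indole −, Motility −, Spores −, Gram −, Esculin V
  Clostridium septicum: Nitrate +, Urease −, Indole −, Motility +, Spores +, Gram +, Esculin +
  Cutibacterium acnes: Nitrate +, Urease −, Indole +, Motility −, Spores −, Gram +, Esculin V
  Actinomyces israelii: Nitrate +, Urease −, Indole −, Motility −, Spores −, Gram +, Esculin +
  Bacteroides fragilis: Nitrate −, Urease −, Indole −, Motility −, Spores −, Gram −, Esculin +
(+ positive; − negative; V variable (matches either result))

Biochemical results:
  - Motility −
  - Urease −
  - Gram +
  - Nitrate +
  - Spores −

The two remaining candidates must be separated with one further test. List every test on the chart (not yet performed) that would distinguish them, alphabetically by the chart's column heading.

Motility −: excludes Clostridium difficile, Clostridium tetani, Clostridium septicum — 8 left.
Gram +: excludes Fusobacterium nucleatum, Fusobacterium necrophorum, Prevotella melaninogenica, Bacteroides fragilis — 4 left.
Nitrate +: excludes Peptostreptococcus anaerobius — 3 left.
Urease −: all 3 remaining candidates are consistent.
Spores −: excludes Clostridium perfringens — 2 left.
Two candidates remain: Actinomyces israelii and Cutibacterium acnes.
  Indole: Actinomyces israelii −, Cutibacterium acnes + — discriminates.
  Esculin: + vs V — variable for at least one, does not separate.

Indole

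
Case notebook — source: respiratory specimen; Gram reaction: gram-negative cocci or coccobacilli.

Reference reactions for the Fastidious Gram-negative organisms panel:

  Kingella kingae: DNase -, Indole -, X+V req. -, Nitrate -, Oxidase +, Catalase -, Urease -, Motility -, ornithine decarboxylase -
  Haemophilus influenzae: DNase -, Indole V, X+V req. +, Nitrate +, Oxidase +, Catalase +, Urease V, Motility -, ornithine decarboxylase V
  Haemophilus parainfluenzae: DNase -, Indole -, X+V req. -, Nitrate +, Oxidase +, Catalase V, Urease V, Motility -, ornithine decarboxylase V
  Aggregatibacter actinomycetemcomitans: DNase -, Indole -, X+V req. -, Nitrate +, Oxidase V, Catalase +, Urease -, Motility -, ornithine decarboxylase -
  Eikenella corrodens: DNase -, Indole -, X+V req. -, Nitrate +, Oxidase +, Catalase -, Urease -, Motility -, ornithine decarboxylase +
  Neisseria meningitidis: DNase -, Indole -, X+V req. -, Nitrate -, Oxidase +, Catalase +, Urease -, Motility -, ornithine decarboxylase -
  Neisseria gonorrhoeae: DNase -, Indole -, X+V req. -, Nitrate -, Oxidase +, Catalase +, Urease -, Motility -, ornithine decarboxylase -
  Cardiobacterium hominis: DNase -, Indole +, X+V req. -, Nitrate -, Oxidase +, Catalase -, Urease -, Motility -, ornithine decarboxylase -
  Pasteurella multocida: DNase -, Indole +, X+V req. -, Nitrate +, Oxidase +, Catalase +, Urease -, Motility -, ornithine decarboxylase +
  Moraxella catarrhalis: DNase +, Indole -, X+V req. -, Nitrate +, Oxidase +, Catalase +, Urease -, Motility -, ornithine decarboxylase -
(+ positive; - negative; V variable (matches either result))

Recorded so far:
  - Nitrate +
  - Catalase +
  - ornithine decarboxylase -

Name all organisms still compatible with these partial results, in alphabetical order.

Aggregatibacter actinomycetemcomitans, Haemophilus influenzae, Haemophilus parainfluenzae, Moraxella catarrhalis

ornithine decarboxylase -: excludes Eikenella corrodens, Pasteurella multocida — 8 left.
Nitrate +: excludes Kingella kingae, Neisseria meningitidis, Neisseria gonorrhoeae, Cardiobacterium hominis — 4 left.
Catalase +: all 4 remaining candidates are consistent.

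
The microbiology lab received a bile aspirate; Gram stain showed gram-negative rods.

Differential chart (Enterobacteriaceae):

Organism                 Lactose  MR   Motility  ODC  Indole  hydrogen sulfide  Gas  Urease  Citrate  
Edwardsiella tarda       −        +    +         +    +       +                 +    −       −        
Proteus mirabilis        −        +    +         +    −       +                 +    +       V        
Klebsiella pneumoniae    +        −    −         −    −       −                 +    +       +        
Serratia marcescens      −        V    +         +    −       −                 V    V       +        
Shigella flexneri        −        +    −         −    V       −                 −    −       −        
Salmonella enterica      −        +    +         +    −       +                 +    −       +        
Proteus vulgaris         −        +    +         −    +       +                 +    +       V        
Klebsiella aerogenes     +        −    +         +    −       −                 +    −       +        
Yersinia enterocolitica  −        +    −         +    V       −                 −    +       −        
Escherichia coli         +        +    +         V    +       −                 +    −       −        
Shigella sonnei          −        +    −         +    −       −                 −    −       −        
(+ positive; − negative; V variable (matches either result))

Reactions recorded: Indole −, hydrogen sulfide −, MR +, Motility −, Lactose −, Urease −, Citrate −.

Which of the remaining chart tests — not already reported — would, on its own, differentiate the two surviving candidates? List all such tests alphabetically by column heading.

ODC

hydrogen sulfide −: excludes Edwardsiella tarda, Proteus mirabilis, Salmonella enterica, Proteus vulgaris — 7 left.
Lactose −: excludes Klebsiella pneumoniae, Klebsiella aerogenes, Escherichia coli — 4 left.
Citrate −: excludes Serratia marcescens — 3 left.
Motility −: all 3 remaining candidates are consistent.
MR +: all 3 remaining candidates are consistent.
Indole −: all 3 remaining candidates are consistent.
Urease −: excludes Yersinia enterocolitica — 2 left.
Two candidates remain: Shigella flexneri and Shigella sonnei.
  ODC: Shigella flexneri −, Shigella sonnei + — discriminates.
  Gas: − vs − — same for both, does not separate.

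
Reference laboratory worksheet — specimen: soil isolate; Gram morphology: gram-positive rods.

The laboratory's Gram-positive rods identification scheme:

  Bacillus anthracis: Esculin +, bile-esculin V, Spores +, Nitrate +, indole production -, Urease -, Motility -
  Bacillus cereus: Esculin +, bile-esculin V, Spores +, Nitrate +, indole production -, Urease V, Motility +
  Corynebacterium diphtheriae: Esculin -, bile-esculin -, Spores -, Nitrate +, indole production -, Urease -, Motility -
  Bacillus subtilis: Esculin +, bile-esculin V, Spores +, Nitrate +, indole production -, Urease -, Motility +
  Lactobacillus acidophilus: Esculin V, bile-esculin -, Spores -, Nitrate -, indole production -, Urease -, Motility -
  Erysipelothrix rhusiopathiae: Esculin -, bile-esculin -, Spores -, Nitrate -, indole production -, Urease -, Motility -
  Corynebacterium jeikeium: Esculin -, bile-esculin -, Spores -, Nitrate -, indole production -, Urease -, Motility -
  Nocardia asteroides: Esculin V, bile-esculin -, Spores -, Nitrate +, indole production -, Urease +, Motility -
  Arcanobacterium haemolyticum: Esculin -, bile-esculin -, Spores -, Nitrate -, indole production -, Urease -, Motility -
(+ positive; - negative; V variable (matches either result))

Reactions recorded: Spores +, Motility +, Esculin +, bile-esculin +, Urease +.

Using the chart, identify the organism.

Spores +: excludes 6 organisms — 3 left.
bile-esculin +: all 3 remaining candidates are consistent.
Urease +: excludes Bacillus anthracis, Bacillus subtilis — 1 left.
Motility +: the one remaining candidate is consistent.
Esculin +: the one remaining candidate is consistent.

Bacillus cereus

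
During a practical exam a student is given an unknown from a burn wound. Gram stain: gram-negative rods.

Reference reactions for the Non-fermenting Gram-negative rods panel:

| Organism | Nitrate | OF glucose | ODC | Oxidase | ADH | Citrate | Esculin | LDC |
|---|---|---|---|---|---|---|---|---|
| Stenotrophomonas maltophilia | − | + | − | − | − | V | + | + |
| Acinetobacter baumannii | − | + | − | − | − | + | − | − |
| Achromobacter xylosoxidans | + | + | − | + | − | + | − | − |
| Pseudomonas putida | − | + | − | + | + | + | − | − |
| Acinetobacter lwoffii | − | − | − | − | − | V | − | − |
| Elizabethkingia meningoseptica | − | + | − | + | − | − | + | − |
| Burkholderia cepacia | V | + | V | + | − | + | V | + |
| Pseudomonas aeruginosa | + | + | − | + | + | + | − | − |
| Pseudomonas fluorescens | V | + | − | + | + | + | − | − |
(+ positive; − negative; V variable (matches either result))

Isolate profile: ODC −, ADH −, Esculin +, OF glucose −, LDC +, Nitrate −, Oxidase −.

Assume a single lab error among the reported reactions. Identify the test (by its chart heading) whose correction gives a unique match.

OF glucose

As reported, no row in the chart matches all 7 reactions.
Reversing ODC → still no organism matches.
Reversing Nitrate → still no organism matches.
Reversing LDC → still no organism matches.
Reversing ADH → still no organism matches.
Reversing Oxidase → still no organism matches.
Reversing Esculin → still no organism matches.
Reversing OF glucose (to +) → unique match: Stenotrophomonas maltophilia.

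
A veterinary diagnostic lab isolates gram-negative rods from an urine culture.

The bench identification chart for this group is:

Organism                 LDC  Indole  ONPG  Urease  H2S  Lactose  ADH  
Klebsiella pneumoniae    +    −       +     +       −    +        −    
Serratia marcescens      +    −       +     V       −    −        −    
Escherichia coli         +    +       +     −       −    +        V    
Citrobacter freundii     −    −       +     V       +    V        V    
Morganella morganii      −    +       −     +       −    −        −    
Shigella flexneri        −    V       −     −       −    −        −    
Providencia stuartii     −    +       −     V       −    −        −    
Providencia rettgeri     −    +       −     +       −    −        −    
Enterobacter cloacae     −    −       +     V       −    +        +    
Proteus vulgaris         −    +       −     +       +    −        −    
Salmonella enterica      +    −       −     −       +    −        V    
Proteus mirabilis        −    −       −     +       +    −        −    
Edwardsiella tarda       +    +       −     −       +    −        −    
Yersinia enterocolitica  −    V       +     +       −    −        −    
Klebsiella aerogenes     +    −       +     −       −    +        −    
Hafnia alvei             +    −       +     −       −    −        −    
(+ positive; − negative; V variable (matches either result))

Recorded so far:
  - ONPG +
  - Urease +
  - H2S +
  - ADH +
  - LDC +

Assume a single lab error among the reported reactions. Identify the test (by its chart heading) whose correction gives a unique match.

LDC

As reported, no row in the chart matches all 5 reactions.
Reversing ONPG → still no organism matches.
Reversing H2S → still no organism matches.
Reversing LDC (to −) → unique match: Citrobacter freundii.
Reversing Urease → still no organism matches.
Reversing ADH → still no organism matches.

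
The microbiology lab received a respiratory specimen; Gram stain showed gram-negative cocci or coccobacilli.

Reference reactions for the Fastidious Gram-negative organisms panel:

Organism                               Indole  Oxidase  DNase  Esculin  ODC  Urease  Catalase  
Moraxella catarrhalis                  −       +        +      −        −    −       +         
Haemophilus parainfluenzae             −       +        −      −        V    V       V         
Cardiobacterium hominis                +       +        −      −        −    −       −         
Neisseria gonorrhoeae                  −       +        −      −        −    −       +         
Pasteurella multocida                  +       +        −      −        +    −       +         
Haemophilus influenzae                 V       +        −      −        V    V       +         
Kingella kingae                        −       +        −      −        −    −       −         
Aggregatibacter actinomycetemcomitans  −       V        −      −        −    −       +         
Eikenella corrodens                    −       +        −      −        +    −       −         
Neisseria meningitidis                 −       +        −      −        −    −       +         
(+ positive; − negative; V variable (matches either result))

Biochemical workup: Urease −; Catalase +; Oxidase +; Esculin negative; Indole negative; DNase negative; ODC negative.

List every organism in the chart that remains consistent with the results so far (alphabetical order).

Oxidase +: all 10 remaining candidates are consistent.
ODC −: excludes Pasteurella multocida, Eikenella corrodens — 8 left.
Urease −: all 8 remaining candidates are consistent.
Esculin −: all 8 remaining candidates are consistent.
Indole −: excludes Cardiobacterium hominis — 7 left.
Catalase +: excludes Kingella kingae — 6 left.
DNase −: excludes Moraxella catarrhalis — 5 left.

Aggregatibacter actinomycetemcomitans, Haemophilus influenzae, Haemophilus parainfluenzae, Neisseria gonorrhoeae, Neisseria meningitidis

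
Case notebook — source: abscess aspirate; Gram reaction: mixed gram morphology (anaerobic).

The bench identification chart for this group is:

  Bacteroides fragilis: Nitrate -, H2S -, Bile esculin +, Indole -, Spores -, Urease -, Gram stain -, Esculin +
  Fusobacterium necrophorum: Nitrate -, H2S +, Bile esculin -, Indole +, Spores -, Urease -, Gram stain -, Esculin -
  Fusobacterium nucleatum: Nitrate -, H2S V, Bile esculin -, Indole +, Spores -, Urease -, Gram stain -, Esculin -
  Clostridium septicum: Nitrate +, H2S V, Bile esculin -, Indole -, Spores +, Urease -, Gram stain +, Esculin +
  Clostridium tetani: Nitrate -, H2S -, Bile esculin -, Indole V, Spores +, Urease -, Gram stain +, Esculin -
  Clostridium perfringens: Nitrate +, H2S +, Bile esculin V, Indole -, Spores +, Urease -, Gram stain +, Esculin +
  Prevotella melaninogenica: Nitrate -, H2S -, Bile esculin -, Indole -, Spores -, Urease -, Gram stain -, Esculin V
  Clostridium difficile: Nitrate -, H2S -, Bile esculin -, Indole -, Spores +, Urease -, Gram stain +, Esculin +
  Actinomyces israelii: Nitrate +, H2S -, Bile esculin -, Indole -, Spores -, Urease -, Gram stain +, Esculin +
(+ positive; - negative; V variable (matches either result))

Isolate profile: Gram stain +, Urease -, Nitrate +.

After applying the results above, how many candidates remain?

Gram stain +: excludes Bacteroides fragilis, Fusobacterium necrophorum, Fusobacterium nucleatum, Prevotella melaninogenica — 5 left.
Nitrate +: excludes Clostridium tetani, Clostridium difficile — 3 left.
Urease -: all 3 remaining candidates are consistent.
Still consistent: Actinomyces israelii, Clostridium perfringens, Clostridium septicum.

3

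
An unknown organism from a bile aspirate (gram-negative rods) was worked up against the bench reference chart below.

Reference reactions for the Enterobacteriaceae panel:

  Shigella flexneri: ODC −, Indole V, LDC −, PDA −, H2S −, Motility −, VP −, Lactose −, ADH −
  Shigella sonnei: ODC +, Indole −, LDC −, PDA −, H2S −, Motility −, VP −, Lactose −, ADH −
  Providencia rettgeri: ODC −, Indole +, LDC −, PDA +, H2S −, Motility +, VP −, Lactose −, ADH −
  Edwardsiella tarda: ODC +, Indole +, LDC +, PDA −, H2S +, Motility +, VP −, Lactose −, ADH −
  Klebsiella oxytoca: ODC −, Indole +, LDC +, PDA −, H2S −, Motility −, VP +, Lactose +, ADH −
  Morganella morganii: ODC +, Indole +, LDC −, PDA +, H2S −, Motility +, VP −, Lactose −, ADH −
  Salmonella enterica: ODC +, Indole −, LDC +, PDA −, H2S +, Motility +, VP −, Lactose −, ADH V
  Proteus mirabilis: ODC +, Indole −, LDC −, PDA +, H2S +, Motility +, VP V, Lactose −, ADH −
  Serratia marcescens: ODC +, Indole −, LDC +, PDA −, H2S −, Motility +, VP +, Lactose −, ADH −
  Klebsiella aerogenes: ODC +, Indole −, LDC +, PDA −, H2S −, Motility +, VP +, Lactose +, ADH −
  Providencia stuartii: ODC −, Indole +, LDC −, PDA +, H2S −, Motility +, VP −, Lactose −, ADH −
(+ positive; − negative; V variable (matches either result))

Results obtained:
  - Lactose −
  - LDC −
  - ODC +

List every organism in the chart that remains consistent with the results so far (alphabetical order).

ODC +: excludes Shigella flexneri, Providencia rettgeri, Klebsiella oxytoca, Providencia stuartii — 7 left.
Lactose −: excludes Klebsiella aerogenes — 6 left.
LDC −: excludes Edwardsiella tarda, Salmonella enterica, Serratia marcescens — 3 left.

Morganella morganii, Proteus mirabilis, Shigella sonnei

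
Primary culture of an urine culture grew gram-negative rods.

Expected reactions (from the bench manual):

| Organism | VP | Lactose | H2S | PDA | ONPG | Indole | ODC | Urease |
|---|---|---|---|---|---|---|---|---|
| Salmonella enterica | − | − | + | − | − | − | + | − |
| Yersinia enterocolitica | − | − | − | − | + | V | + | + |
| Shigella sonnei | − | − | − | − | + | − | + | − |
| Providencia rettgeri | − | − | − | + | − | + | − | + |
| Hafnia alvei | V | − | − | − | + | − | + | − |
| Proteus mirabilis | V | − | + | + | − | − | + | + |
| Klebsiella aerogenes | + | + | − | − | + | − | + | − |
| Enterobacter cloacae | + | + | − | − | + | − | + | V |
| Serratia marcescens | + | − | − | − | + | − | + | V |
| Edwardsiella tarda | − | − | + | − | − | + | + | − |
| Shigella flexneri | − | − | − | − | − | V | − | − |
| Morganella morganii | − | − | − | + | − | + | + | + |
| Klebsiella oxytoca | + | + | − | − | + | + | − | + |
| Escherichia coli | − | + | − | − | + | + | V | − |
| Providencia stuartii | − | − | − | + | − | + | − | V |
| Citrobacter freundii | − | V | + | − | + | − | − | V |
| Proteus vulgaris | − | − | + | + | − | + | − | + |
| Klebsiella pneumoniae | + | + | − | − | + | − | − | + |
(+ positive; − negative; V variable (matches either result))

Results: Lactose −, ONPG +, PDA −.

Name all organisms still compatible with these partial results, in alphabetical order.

PDA −: excludes 5 organisms — 13 left.
ONPG +: excludes Salmonella enterica, Edwardsiella tarda, Shigella flexneri — 10 left.
Lactose −: excludes 5 organisms — 5 left.

Citrobacter freundii, Hafnia alvei, Serratia marcescens, Shigella sonnei, Yersinia enterocolitica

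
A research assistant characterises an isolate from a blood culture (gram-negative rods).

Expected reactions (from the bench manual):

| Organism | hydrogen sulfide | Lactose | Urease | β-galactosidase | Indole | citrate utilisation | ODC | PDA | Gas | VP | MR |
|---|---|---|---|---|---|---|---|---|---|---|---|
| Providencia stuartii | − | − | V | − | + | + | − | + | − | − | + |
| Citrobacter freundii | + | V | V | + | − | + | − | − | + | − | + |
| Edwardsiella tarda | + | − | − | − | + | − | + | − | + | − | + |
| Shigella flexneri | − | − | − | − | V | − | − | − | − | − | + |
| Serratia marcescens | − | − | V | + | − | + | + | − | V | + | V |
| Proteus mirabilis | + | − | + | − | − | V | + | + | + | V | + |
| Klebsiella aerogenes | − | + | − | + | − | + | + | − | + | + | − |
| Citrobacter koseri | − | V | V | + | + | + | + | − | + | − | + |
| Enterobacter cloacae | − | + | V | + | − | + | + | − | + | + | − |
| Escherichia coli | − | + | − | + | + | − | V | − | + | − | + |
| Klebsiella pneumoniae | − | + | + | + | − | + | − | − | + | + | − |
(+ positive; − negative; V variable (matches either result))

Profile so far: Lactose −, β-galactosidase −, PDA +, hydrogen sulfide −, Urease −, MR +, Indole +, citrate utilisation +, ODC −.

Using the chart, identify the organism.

Indole +: excludes 6 organisms — 5 left.
Lactose −: excludes Escherichia coli — 4 left.
PDA +: excludes Edwardsiella tarda, Shigella flexneri, Citrobacter koseri — 1 left.
MR +: the one remaining candidate is consistent.
Urease −: the one remaining candidate is consistent.
hydrogen sulfide −: the one remaining candidate is consistent.
ODC −: the one remaining candidate is consistent.
citrate utilisation +: the one remaining candidate is consistent.
β-galactosidase −: the one remaining candidate is consistent.

Providencia stuartii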